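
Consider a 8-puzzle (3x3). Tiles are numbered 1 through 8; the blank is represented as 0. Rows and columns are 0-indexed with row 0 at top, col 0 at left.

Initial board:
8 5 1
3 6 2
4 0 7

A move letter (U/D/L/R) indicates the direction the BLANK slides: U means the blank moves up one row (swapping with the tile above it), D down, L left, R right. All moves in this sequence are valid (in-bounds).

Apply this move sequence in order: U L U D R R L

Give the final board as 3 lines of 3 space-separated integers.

Answer: 8 5 1
3 0 2
4 6 7

Derivation:
After move 1 (U):
8 5 1
3 0 2
4 6 7

After move 2 (L):
8 5 1
0 3 2
4 6 7

After move 3 (U):
0 5 1
8 3 2
4 6 7

After move 4 (D):
8 5 1
0 3 2
4 6 7

After move 5 (R):
8 5 1
3 0 2
4 6 7

After move 6 (R):
8 5 1
3 2 0
4 6 7

After move 7 (L):
8 5 1
3 0 2
4 6 7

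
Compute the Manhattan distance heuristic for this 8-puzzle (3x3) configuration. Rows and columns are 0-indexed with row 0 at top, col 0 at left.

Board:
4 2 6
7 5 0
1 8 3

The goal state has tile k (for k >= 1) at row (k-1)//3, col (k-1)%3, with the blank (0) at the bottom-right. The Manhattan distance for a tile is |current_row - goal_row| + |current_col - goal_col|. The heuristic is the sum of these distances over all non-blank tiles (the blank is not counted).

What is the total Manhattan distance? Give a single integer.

Answer: 7

Derivation:
Tile 4: (0,0)->(1,0) = 1
Tile 2: (0,1)->(0,1) = 0
Tile 6: (0,2)->(1,2) = 1
Tile 7: (1,0)->(2,0) = 1
Tile 5: (1,1)->(1,1) = 0
Tile 1: (2,0)->(0,0) = 2
Tile 8: (2,1)->(2,1) = 0
Tile 3: (2,2)->(0,2) = 2
Sum: 1 + 0 + 1 + 1 + 0 + 2 + 0 + 2 = 7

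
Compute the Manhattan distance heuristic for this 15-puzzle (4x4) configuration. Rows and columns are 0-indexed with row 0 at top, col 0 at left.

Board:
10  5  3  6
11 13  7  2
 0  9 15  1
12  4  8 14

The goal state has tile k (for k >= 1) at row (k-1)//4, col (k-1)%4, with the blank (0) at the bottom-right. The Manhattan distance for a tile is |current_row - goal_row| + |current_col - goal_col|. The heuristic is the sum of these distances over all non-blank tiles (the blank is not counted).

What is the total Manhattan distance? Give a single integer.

Answer: 38

Derivation:
Tile 10: (0,0)->(2,1) = 3
Tile 5: (0,1)->(1,0) = 2
Tile 3: (0,2)->(0,2) = 0
Tile 6: (0,3)->(1,1) = 3
Tile 11: (1,0)->(2,2) = 3
Tile 13: (1,1)->(3,0) = 3
Tile 7: (1,2)->(1,2) = 0
Tile 2: (1,3)->(0,1) = 3
Tile 9: (2,1)->(2,0) = 1
Tile 15: (2,2)->(3,2) = 1
Tile 1: (2,3)->(0,0) = 5
Tile 12: (3,0)->(2,3) = 4
Tile 4: (3,1)->(0,3) = 5
Tile 8: (3,2)->(1,3) = 3
Tile 14: (3,3)->(3,1) = 2
Sum: 3 + 2 + 0 + 3 + 3 + 3 + 0 + 3 + 1 + 1 + 5 + 4 + 5 + 3 + 2 = 38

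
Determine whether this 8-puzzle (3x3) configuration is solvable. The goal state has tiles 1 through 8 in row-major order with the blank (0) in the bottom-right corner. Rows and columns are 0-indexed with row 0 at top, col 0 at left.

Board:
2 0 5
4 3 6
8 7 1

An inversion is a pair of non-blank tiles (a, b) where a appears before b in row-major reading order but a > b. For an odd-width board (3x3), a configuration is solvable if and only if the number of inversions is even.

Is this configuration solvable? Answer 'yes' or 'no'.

Answer: no

Derivation:
Inversions (pairs i<j in row-major order where tile[i] > tile[j] > 0): 11
11 is odd, so the puzzle is not solvable.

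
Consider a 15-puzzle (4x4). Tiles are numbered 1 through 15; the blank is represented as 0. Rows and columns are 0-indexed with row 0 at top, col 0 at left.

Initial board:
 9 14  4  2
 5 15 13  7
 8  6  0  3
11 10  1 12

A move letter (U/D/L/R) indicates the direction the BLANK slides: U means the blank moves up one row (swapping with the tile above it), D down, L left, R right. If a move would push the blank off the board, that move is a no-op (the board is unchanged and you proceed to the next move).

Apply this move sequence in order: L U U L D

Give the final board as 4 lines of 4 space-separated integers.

After move 1 (L):
 9 14  4  2
 5 15 13  7
 8  0  6  3
11 10  1 12

After move 2 (U):
 9 14  4  2
 5  0 13  7
 8 15  6  3
11 10  1 12

After move 3 (U):
 9  0  4  2
 5 14 13  7
 8 15  6  3
11 10  1 12

After move 4 (L):
 0  9  4  2
 5 14 13  7
 8 15  6  3
11 10  1 12

After move 5 (D):
 5  9  4  2
 0 14 13  7
 8 15  6  3
11 10  1 12

Answer:  5  9  4  2
 0 14 13  7
 8 15  6  3
11 10  1 12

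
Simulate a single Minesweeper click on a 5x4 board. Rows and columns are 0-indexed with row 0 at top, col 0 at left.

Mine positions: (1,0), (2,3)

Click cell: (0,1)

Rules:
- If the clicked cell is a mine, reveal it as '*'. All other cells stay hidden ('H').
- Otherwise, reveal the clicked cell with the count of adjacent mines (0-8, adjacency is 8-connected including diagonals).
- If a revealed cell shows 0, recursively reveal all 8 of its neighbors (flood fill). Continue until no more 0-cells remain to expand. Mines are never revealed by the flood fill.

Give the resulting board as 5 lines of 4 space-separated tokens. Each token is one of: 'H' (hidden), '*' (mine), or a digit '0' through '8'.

H 1 H H
H H H H
H H H H
H H H H
H H H H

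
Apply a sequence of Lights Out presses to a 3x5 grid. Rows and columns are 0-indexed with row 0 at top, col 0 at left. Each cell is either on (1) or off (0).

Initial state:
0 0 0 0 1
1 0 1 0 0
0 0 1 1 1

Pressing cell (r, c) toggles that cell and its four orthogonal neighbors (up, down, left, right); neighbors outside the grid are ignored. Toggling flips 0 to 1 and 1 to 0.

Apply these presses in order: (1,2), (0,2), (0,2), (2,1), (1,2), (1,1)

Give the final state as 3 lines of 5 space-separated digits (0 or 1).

Answer: 0 1 0 0 1
0 0 0 0 0
1 0 0 1 1

Derivation:
After press 1 at (1,2):
0 0 1 0 1
1 1 0 1 0
0 0 0 1 1

After press 2 at (0,2):
0 1 0 1 1
1 1 1 1 0
0 0 0 1 1

After press 3 at (0,2):
0 0 1 0 1
1 1 0 1 0
0 0 0 1 1

After press 4 at (2,1):
0 0 1 0 1
1 0 0 1 0
1 1 1 1 1

After press 5 at (1,2):
0 0 0 0 1
1 1 1 0 0
1 1 0 1 1

After press 6 at (1,1):
0 1 0 0 1
0 0 0 0 0
1 0 0 1 1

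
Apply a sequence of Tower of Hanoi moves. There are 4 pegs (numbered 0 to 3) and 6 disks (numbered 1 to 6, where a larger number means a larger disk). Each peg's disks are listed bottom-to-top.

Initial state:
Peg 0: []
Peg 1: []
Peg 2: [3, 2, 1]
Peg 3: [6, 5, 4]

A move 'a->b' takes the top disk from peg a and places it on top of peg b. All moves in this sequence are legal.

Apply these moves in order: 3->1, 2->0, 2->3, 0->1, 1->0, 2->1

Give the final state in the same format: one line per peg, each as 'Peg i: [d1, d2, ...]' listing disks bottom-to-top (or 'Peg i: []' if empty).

Answer: Peg 0: [1]
Peg 1: [4, 3]
Peg 2: []
Peg 3: [6, 5, 2]

Derivation:
After move 1 (3->1):
Peg 0: []
Peg 1: [4]
Peg 2: [3, 2, 1]
Peg 3: [6, 5]

After move 2 (2->0):
Peg 0: [1]
Peg 1: [4]
Peg 2: [3, 2]
Peg 3: [6, 5]

After move 3 (2->3):
Peg 0: [1]
Peg 1: [4]
Peg 2: [3]
Peg 3: [6, 5, 2]

After move 4 (0->1):
Peg 0: []
Peg 1: [4, 1]
Peg 2: [3]
Peg 3: [6, 5, 2]

After move 5 (1->0):
Peg 0: [1]
Peg 1: [4]
Peg 2: [3]
Peg 3: [6, 5, 2]

After move 6 (2->1):
Peg 0: [1]
Peg 1: [4, 3]
Peg 2: []
Peg 3: [6, 5, 2]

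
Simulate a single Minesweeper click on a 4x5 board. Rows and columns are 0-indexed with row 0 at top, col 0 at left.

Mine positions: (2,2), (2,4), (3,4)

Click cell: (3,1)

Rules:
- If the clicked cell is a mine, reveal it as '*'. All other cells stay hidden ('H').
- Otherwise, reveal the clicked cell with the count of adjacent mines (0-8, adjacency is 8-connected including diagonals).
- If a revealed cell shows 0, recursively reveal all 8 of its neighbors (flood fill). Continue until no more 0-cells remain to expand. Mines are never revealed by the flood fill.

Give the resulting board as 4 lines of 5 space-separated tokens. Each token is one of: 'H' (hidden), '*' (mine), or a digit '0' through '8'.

H H H H H
H H H H H
H H H H H
H 1 H H H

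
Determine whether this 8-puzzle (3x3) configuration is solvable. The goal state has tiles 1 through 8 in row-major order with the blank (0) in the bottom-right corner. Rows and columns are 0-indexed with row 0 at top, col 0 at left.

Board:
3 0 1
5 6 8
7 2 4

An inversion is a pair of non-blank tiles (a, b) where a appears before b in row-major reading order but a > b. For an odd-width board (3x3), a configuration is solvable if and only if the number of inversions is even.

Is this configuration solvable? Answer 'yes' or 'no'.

Inversions (pairs i<j in row-major order where tile[i] > tile[j] > 0): 11
11 is odd, so the puzzle is not solvable.

Answer: no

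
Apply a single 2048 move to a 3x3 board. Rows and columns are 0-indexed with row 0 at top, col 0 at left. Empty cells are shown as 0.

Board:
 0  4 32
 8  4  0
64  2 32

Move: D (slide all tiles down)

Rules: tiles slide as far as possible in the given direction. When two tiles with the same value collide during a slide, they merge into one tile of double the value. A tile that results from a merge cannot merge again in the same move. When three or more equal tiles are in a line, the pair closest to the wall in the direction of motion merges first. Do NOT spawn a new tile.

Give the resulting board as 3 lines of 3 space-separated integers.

Answer:  0  0  0
 8  8  0
64  2 64

Derivation:
Slide down:
col 0: [0, 8, 64] -> [0, 8, 64]
col 1: [4, 4, 2] -> [0, 8, 2]
col 2: [32, 0, 32] -> [0, 0, 64]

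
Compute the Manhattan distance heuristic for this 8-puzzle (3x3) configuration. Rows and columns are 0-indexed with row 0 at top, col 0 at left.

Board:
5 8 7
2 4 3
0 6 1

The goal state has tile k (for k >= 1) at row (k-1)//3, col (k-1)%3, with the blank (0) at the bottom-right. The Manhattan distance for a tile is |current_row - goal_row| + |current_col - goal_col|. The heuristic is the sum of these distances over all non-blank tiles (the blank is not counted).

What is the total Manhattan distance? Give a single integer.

Tile 5: (0,0)->(1,1) = 2
Tile 8: (0,1)->(2,1) = 2
Tile 7: (0,2)->(2,0) = 4
Tile 2: (1,0)->(0,1) = 2
Tile 4: (1,1)->(1,0) = 1
Tile 3: (1,2)->(0,2) = 1
Tile 6: (2,1)->(1,2) = 2
Tile 1: (2,2)->(0,0) = 4
Sum: 2 + 2 + 4 + 2 + 1 + 1 + 2 + 4 = 18

Answer: 18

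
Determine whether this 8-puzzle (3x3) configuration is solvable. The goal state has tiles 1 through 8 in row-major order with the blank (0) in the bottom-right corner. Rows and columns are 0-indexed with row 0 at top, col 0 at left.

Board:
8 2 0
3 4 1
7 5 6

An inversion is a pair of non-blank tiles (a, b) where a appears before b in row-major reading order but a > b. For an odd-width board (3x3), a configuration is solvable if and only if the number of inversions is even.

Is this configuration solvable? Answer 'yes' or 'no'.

Answer: yes

Derivation:
Inversions (pairs i<j in row-major order where tile[i] > tile[j] > 0): 12
12 is even, so the puzzle is solvable.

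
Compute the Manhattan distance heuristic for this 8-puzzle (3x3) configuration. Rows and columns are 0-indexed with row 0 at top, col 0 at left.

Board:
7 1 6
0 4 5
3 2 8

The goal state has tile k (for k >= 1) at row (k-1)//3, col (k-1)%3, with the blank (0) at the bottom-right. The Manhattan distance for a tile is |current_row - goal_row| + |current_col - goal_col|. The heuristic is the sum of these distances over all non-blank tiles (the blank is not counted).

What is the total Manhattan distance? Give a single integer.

Tile 7: at (0,0), goal (2,0), distance |0-2|+|0-0| = 2
Tile 1: at (0,1), goal (0,0), distance |0-0|+|1-0| = 1
Tile 6: at (0,2), goal (1,2), distance |0-1|+|2-2| = 1
Tile 4: at (1,1), goal (1,0), distance |1-1|+|1-0| = 1
Tile 5: at (1,2), goal (1,1), distance |1-1|+|2-1| = 1
Tile 3: at (2,0), goal (0,2), distance |2-0|+|0-2| = 4
Tile 2: at (2,1), goal (0,1), distance |2-0|+|1-1| = 2
Tile 8: at (2,2), goal (2,1), distance |2-2|+|2-1| = 1
Sum: 2 + 1 + 1 + 1 + 1 + 4 + 2 + 1 = 13

Answer: 13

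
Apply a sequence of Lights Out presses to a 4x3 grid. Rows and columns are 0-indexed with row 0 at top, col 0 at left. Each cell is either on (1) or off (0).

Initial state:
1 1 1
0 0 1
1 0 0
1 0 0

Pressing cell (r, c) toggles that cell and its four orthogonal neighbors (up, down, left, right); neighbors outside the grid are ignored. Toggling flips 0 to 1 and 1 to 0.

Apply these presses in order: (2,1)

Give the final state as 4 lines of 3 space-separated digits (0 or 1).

Answer: 1 1 1
0 1 1
0 1 1
1 1 0

Derivation:
After press 1 at (2,1):
1 1 1
0 1 1
0 1 1
1 1 0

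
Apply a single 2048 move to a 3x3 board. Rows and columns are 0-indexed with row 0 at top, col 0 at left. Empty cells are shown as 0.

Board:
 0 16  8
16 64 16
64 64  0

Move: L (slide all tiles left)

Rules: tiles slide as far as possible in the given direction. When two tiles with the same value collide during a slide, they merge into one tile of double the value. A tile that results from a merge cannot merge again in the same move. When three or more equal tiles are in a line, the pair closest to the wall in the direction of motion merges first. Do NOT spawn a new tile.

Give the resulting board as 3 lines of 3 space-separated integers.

Answer:  16   8   0
 16  64  16
128   0   0

Derivation:
Slide left:
row 0: [0, 16, 8] -> [16, 8, 0]
row 1: [16, 64, 16] -> [16, 64, 16]
row 2: [64, 64, 0] -> [128, 0, 0]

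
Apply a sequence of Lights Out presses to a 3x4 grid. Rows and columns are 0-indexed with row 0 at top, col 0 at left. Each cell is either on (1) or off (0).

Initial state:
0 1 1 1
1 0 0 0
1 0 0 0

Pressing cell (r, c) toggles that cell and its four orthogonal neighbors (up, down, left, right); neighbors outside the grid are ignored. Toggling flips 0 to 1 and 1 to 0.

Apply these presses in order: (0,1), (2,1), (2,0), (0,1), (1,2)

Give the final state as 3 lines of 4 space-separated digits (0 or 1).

Answer: 0 1 0 1
0 0 1 1
1 0 0 0

Derivation:
After press 1 at (0,1):
1 0 0 1
1 1 0 0
1 0 0 0

After press 2 at (2,1):
1 0 0 1
1 0 0 0
0 1 1 0

After press 3 at (2,0):
1 0 0 1
0 0 0 0
1 0 1 0

After press 4 at (0,1):
0 1 1 1
0 1 0 0
1 0 1 0

After press 5 at (1,2):
0 1 0 1
0 0 1 1
1 0 0 0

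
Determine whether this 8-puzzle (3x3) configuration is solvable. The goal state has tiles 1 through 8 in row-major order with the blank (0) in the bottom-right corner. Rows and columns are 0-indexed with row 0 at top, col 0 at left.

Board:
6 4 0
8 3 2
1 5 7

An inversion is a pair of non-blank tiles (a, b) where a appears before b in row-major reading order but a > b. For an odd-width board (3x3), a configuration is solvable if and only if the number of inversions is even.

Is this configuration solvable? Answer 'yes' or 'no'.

Answer: yes

Derivation:
Inversions (pairs i<j in row-major order where tile[i] > tile[j] > 0): 16
16 is even, so the puzzle is solvable.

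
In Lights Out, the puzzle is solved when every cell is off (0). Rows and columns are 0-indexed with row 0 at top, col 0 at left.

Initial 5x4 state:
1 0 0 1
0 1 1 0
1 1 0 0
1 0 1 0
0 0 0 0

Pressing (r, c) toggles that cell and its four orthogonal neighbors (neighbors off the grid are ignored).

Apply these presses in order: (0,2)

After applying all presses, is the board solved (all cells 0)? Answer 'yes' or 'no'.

Answer: no

Derivation:
After press 1 at (0,2):
1 1 1 0
0 1 0 0
1 1 0 0
1 0 1 0
0 0 0 0

Lights still on: 8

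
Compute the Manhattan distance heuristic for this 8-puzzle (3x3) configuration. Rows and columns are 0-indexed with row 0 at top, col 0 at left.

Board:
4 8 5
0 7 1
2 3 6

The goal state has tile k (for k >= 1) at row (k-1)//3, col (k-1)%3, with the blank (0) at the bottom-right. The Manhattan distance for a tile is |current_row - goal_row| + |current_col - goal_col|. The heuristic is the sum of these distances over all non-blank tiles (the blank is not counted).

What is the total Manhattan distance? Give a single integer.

Tile 4: (0,0)->(1,0) = 1
Tile 8: (0,1)->(2,1) = 2
Tile 5: (0,2)->(1,1) = 2
Tile 7: (1,1)->(2,0) = 2
Tile 1: (1,2)->(0,0) = 3
Tile 2: (2,0)->(0,1) = 3
Tile 3: (2,1)->(0,2) = 3
Tile 6: (2,2)->(1,2) = 1
Sum: 1 + 2 + 2 + 2 + 3 + 3 + 3 + 1 = 17

Answer: 17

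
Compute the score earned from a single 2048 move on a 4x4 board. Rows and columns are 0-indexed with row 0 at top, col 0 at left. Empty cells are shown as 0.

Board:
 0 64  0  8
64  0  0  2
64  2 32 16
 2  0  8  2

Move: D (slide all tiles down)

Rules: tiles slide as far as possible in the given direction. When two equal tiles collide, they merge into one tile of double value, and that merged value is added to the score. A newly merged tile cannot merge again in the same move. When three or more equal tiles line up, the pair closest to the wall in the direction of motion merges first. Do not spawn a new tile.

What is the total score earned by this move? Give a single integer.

Slide down:
col 0: [0, 64, 64, 2] -> [0, 0, 128, 2]  score +128 (running 128)
col 1: [64, 0, 2, 0] -> [0, 0, 64, 2]  score +0 (running 128)
col 2: [0, 0, 32, 8] -> [0, 0, 32, 8]  score +0 (running 128)
col 3: [8, 2, 16, 2] -> [8, 2, 16, 2]  score +0 (running 128)
Board after move:
  0   0   0   8
  0   0   0   2
128  64  32  16
  2   2   8   2

Answer: 128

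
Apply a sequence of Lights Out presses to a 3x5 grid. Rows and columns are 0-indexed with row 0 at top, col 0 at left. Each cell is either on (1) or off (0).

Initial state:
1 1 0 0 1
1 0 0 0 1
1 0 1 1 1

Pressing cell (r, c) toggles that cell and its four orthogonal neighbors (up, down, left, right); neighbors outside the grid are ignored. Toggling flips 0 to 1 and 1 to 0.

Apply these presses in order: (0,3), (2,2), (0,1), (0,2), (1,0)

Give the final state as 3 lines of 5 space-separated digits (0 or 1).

After press 1 at (0,3):
1 1 1 1 0
1 0 0 1 1
1 0 1 1 1

After press 2 at (2,2):
1 1 1 1 0
1 0 1 1 1
1 1 0 0 1

After press 3 at (0,1):
0 0 0 1 0
1 1 1 1 1
1 1 0 0 1

After press 4 at (0,2):
0 1 1 0 0
1 1 0 1 1
1 1 0 0 1

After press 5 at (1,0):
1 1 1 0 0
0 0 0 1 1
0 1 0 0 1

Answer: 1 1 1 0 0
0 0 0 1 1
0 1 0 0 1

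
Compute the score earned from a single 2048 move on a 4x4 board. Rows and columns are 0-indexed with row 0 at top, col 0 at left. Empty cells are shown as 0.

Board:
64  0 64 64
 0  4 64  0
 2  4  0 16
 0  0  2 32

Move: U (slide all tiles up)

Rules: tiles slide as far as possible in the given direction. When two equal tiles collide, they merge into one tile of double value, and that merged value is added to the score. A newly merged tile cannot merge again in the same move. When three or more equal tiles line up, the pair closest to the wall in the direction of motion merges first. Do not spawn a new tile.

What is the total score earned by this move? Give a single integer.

Slide up:
col 0: [64, 0, 2, 0] -> [64, 2, 0, 0]  score +0 (running 0)
col 1: [0, 4, 4, 0] -> [8, 0, 0, 0]  score +8 (running 8)
col 2: [64, 64, 0, 2] -> [128, 2, 0, 0]  score +128 (running 136)
col 3: [64, 0, 16, 32] -> [64, 16, 32, 0]  score +0 (running 136)
Board after move:
 64   8 128  64
  2   0   2  16
  0   0   0  32
  0   0   0   0

Answer: 136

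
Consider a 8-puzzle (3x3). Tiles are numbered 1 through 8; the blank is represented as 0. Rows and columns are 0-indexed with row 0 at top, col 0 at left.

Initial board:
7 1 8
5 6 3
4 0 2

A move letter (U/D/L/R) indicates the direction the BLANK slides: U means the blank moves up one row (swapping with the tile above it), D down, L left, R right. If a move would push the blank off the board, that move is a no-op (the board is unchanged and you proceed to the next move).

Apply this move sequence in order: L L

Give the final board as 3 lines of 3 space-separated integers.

After move 1 (L):
7 1 8
5 6 3
0 4 2

After move 2 (L):
7 1 8
5 6 3
0 4 2

Answer: 7 1 8
5 6 3
0 4 2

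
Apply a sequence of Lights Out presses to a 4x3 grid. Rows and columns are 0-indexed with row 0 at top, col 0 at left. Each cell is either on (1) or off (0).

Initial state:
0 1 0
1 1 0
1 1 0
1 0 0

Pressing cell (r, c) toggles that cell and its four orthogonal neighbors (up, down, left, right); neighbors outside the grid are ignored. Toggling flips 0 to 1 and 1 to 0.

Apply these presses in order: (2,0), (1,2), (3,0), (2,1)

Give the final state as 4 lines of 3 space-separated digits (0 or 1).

Answer: 0 1 1
0 1 1
0 1 0
1 0 0

Derivation:
After press 1 at (2,0):
0 1 0
0 1 0
0 0 0
0 0 0

After press 2 at (1,2):
0 1 1
0 0 1
0 0 1
0 0 0

After press 3 at (3,0):
0 1 1
0 0 1
1 0 1
1 1 0

After press 4 at (2,1):
0 1 1
0 1 1
0 1 0
1 0 0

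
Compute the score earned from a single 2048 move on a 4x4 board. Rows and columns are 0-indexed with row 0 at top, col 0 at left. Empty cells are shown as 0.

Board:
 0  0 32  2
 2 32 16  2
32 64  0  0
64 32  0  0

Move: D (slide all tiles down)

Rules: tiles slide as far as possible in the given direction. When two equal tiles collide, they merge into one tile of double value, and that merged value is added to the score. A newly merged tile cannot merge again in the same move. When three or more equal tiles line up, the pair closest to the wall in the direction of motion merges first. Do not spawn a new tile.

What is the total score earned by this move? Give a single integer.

Answer: 4

Derivation:
Slide down:
col 0: [0, 2, 32, 64] -> [0, 2, 32, 64]  score +0 (running 0)
col 1: [0, 32, 64, 32] -> [0, 32, 64, 32]  score +0 (running 0)
col 2: [32, 16, 0, 0] -> [0, 0, 32, 16]  score +0 (running 0)
col 3: [2, 2, 0, 0] -> [0, 0, 0, 4]  score +4 (running 4)
Board after move:
 0  0  0  0
 2 32  0  0
32 64 32  0
64 32 16  4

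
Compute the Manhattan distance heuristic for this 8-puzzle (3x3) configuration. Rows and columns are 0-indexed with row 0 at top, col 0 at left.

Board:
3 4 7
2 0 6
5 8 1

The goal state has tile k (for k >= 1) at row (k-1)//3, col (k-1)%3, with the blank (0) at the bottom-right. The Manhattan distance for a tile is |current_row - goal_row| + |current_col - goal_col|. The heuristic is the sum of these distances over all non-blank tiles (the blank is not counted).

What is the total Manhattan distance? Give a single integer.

Answer: 16

Derivation:
Tile 3: at (0,0), goal (0,2), distance |0-0|+|0-2| = 2
Tile 4: at (0,1), goal (1,0), distance |0-1|+|1-0| = 2
Tile 7: at (0,2), goal (2,0), distance |0-2|+|2-0| = 4
Tile 2: at (1,0), goal (0,1), distance |1-0|+|0-1| = 2
Tile 6: at (1,2), goal (1,2), distance |1-1|+|2-2| = 0
Tile 5: at (2,0), goal (1,1), distance |2-1|+|0-1| = 2
Tile 8: at (2,1), goal (2,1), distance |2-2|+|1-1| = 0
Tile 1: at (2,2), goal (0,0), distance |2-0|+|2-0| = 4
Sum: 2 + 2 + 4 + 2 + 0 + 2 + 0 + 4 = 16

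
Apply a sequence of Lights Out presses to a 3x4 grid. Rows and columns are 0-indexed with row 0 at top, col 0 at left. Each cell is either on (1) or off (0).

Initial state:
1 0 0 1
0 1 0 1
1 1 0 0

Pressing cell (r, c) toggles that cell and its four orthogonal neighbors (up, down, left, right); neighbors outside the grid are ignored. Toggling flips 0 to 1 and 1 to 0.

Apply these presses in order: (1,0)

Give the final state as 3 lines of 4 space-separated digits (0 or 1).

Answer: 0 0 0 1
1 0 0 1
0 1 0 0

Derivation:
After press 1 at (1,0):
0 0 0 1
1 0 0 1
0 1 0 0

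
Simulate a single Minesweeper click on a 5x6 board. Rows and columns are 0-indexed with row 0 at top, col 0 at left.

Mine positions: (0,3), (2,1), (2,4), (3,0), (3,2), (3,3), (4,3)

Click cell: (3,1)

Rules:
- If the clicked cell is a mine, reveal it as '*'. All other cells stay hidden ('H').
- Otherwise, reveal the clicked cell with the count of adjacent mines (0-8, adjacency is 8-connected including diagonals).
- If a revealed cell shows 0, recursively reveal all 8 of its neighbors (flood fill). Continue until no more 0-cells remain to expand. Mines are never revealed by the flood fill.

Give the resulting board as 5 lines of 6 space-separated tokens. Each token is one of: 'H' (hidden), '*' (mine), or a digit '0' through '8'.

H H H H H H
H H H H H H
H H H H H H
H 3 H H H H
H H H H H H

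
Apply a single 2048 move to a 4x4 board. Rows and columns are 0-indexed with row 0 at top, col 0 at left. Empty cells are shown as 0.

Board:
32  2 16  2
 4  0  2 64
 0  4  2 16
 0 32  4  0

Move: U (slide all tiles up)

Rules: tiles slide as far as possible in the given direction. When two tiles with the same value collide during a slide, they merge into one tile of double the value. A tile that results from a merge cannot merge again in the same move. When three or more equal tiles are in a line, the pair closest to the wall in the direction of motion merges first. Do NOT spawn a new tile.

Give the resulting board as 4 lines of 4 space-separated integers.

Answer: 32  2 16  2
 4  4  4 64
 0 32  4 16
 0  0  0  0

Derivation:
Slide up:
col 0: [32, 4, 0, 0] -> [32, 4, 0, 0]
col 1: [2, 0, 4, 32] -> [2, 4, 32, 0]
col 2: [16, 2, 2, 4] -> [16, 4, 4, 0]
col 3: [2, 64, 16, 0] -> [2, 64, 16, 0]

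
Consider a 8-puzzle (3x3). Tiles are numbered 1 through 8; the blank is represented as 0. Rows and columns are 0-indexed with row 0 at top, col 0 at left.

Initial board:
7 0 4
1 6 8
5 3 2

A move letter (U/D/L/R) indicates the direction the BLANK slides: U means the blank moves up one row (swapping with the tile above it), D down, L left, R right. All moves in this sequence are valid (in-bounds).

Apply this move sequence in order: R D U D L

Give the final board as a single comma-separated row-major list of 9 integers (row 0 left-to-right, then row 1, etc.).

Answer: 7, 4, 8, 1, 0, 6, 5, 3, 2

Derivation:
After move 1 (R):
7 4 0
1 6 8
5 3 2

After move 2 (D):
7 4 8
1 6 0
5 3 2

After move 3 (U):
7 4 0
1 6 8
5 3 2

After move 4 (D):
7 4 8
1 6 0
5 3 2

After move 5 (L):
7 4 8
1 0 6
5 3 2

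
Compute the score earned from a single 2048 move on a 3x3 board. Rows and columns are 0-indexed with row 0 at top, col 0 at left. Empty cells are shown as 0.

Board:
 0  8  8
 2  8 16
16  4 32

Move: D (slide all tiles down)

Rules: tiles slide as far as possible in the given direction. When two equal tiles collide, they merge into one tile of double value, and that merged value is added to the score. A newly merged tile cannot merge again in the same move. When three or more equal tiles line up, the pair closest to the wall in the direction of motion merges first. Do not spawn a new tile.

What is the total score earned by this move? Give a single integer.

Answer: 16

Derivation:
Slide down:
col 0: [0, 2, 16] -> [0, 2, 16]  score +0 (running 0)
col 1: [8, 8, 4] -> [0, 16, 4]  score +16 (running 16)
col 2: [8, 16, 32] -> [8, 16, 32]  score +0 (running 16)
Board after move:
 0  0  8
 2 16 16
16  4 32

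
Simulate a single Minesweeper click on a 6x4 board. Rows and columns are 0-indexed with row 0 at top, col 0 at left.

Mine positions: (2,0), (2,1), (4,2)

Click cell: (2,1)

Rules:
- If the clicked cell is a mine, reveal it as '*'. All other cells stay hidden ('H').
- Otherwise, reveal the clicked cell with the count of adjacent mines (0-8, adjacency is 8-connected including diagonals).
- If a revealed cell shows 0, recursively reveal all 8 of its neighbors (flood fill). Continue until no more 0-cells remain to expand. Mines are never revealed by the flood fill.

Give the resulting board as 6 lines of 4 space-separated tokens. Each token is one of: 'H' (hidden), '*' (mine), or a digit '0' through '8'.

H H H H
H H H H
H * H H
H H H H
H H H H
H H H H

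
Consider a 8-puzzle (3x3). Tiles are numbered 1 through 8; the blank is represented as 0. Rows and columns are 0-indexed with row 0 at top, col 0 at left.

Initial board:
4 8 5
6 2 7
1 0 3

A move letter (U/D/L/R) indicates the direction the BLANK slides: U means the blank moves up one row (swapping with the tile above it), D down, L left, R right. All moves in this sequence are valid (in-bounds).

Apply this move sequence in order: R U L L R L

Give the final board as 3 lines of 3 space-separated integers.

Answer: 4 8 5
0 6 2
1 3 7

Derivation:
After move 1 (R):
4 8 5
6 2 7
1 3 0

After move 2 (U):
4 8 5
6 2 0
1 3 7

After move 3 (L):
4 8 5
6 0 2
1 3 7

After move 4 (L):
4 8 5
0 6 2
1 3 7

After move 5 (R):
4 8 5
6 0 2
1 3 7

After move 6 (L):
4 8 5
0 6 2
1 3 7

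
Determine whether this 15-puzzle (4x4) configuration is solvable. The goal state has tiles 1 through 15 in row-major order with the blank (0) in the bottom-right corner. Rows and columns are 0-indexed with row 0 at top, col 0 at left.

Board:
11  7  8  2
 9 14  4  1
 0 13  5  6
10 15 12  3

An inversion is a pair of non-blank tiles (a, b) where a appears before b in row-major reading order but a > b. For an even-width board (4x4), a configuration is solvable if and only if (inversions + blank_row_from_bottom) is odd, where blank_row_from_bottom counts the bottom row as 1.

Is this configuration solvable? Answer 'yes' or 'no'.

Inversions: 49
Blank is in row 2 (0-indexed from top), which is row 2 counting from the bottom (bottom = 1).
49 + 2 = 51, which is odd, so the puzzle is solvable.

Answer: yes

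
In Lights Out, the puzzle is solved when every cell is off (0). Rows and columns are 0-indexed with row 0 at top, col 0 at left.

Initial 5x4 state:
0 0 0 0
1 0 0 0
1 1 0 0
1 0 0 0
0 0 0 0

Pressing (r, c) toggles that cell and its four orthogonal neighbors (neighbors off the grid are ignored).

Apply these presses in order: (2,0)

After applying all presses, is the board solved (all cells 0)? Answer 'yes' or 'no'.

Answer: yes

Derivation:
After press 1 at (2,0):
0 0 0 0
0 0 0 0
0 0 0 0
0 0 0 0
0 0 0 0

Lights still on: 0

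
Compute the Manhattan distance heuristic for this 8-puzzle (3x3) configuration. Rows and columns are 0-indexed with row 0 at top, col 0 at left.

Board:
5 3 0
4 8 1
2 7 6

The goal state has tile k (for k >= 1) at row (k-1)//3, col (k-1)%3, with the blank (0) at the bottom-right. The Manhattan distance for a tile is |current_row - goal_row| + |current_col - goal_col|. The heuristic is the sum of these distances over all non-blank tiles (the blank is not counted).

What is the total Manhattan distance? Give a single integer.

Answer: 12

Derivation:
Tile 5: at (0,0), goal (1,1), distance |0-1|+|0-1| = 2
Tile 3: at (0,1), goal (0,2), distance |0-0|+|1-2| = 1
Tile 4: at (1,0), goal (1,0), distance |1-1|+|0-0| = 0
Tile 8: at (1,1), goal (2,1), distance |1-2|+|1-1| = 1
Tile 1: at (1,2), goal (0,0), distance |1-0|+|2-0| = 3
Tile 2: at (2,0), goal (0,1), distance |2-0|+|0-1| = 3
Tile 7: at (2,1), goal (2,0), distance |2-2|+|1-0| = 1
Tile 6: at (2,2), goal (1,2), distance |2-1|+|2-2| = 1
Sum: 2 + 1 + 0 + 1 + 3 + 3 + 1 + 1 = 12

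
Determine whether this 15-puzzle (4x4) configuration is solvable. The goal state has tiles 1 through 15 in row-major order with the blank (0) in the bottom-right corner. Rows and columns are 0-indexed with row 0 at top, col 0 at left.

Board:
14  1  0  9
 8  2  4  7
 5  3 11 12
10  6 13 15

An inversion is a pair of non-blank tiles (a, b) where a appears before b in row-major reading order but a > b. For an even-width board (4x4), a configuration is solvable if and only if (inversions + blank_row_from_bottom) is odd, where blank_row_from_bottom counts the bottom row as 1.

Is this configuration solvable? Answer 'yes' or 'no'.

Inversions: 36
Blank is in row 0 (0-indexed from top), which is row 4 counting from the bottom (bottom = 1).
36 + 4 = 40, which is even, so the puzzle is not solvable.

Answer: no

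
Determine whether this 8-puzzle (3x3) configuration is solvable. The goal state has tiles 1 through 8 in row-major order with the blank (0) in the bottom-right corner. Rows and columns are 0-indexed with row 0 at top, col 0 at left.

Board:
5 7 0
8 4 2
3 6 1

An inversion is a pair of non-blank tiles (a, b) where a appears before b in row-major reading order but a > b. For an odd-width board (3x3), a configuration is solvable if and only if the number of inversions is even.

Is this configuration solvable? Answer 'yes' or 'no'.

Inversions (pairs i<j in row-major order where tile[i] > tile[j] > 0): 20
20 is even, so the puzzle is solvable.

Answer: yes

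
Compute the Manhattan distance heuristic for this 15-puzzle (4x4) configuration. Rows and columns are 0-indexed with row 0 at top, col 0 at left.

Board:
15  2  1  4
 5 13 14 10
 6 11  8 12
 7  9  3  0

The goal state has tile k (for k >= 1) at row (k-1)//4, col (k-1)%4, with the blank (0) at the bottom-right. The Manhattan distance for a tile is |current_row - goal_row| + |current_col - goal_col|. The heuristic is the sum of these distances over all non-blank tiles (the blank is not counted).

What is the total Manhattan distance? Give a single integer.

Tile 15: at (0,0), goal (3,2), distance |0-3|+|0-2| = 5
Tile 2: at (0,1), goal (0,1), distance |0-0|+|1-1| = 0
Tile 1: at (0,2), goal (0,0), distance |0-0|+|2-0| = 2
Tile 4: at (0,3), goal (0,3), distance |0-0|+|3-3| = 0
Tile 5: at (1,0), goal (1,0), distance |1-1|+|0-0| = 0
Tile 13: at (1,1), goal (3,0), distance |1-3|+|1-0| = 3
Tile 14: at (1,2), goal (3,1), distance |1-3|+|2-1| = 3
Tile 10: at (1,3), goal (2,1), distance |1-2|+|3-1| = 3
Tile 6: at (2,0), goal (1,1), distance |2-1|+|0-1| = 2
Tile 11: at (2,1), goal (2,2), distance |2-2|+|1-2| = 1
Tile 8: at (2,2), goal (1,3), distance |2-1|+|2-3| = 2
Tile 12: at (2,3), goal (2,3), distance |2-2|+|3-3| = 0
Tile 7: at (3,0), goal (1,2), distance |3-1|+|0-2| = 4
Tile 9: at (3,1), goal (2,0), distance |3-2|+|1-0| = 2
Tile 3: at (3,2), goal (0,2), distance |3-0|+|2-2| = 3
Sum: 5 + 0 + 2 + 0 + 0 + 3 + 3 + 3 + 2 + 1 + 2 + 0 + 4 + 2 + 3 = 30

Answer: 30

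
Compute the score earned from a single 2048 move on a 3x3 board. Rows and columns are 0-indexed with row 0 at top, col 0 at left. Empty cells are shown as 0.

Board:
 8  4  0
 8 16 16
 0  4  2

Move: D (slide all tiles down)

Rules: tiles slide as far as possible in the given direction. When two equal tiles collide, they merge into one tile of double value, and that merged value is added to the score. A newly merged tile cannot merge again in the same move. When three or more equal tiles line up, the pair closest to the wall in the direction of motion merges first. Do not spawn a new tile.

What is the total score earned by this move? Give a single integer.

Slide down:
col 0: [8, 8, 0] -> [0, 0, 16]  score +16 (running 16)
col 1: [4, 16, 4] -> [4, 16, 4]  score +0 (running 16)
col 2: [0, 16, 2] -> [0, 16, 2]  score +0 (running 16)
Board after move:
 0  4  0
 0 16 16
16  4  2

Answer: 16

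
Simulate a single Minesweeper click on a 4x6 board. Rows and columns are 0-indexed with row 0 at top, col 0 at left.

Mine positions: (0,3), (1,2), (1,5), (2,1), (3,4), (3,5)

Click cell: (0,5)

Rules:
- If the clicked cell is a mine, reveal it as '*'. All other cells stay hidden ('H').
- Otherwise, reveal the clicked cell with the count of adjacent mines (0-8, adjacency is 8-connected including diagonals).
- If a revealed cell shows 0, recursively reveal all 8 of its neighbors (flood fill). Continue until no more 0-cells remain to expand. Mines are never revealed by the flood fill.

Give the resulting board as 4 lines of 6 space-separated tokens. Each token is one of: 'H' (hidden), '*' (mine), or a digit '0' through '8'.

H H H H H 1
H H H H H H
H H H H H H
H H H H H H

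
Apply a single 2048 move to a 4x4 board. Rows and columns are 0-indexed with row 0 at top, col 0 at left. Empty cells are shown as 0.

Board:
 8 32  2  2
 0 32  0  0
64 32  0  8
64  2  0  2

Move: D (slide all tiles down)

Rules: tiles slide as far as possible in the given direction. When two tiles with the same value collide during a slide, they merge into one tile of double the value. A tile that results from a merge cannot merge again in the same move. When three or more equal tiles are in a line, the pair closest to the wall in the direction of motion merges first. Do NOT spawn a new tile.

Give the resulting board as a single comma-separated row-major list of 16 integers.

Answer: 0, 0, 0, 0, 0, 32, 0, 2, 8, 64, 0, 8, 128, 2, 2, 2

Derivation:
Slide down:
col 0: [8, 0, 64, 64] -> [0, 0, 8, 128]
col 1: [32, 32, 32, 2] -> [0, 32, 64, 2]
col 2: [2, 0, 0, 0] -> [0, 0, 0, 2]
col 3: [2, 0, 8, 2] -> [0, 2, 8, 2]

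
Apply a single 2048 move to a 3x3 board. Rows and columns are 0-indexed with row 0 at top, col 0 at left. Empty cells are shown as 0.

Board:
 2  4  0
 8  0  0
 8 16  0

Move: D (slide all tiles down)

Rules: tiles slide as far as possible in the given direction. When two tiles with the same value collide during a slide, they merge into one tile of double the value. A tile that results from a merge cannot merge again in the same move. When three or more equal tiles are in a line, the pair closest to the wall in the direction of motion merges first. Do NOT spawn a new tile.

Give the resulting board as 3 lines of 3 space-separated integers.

Answer:  0  0  0
 2  4  0
16 16  0

Derivation:
Slide down:
col 0: [2, 8, 8] -> [0, 2, 16]
col 1: [4, 0, 16] -> [0, 4, 16]
col 2: [0, 0, 0] -> [0, 0, 0]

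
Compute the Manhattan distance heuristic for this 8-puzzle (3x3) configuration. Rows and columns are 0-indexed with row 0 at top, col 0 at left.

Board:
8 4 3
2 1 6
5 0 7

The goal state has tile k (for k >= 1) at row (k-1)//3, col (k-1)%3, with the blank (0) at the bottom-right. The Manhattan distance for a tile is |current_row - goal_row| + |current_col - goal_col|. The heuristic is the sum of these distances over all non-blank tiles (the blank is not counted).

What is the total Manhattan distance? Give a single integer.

Tile 8: at (0,0), goal (2,1), distance |0-2|+|0-1| = 3
Tile 4: at (0,1), goal (1,0), distance |0-1|+|1-0| = 2
Tile 3: at (0,2), goal (0,2), distance |0-0|+|2-2| = 0
Tile 2: at (1,0), goal (0,1), distance |1-0|+|0-1| = 2
Tile 1: at (1,1), goal (0,0), distance |1-0|+|1-0| = 2
Tile 6: at (1,2), goal (1,2), distance |1-1|+|2-2| = 0
Tile 5: at (2,0), goal (1,1), distance |2-1|+|0-1| = 2
Tile 7: at (2,2), goal (2,0), distance |2-2|+|2-0| = 2
Sum: 3 + 2 + 0 + 2 + 2 + 0 + 2 + 2 = 13

Answer: 13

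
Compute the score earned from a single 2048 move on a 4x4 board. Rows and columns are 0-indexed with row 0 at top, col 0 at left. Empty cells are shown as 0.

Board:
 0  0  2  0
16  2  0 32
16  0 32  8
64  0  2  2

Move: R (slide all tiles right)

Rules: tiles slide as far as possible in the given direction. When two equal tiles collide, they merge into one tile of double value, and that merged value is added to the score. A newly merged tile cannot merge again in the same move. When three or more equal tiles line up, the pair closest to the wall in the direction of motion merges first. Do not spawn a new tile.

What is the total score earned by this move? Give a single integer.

Slide right:
row 0: [0, 0, 2, 0] -> [0, 0, 0, 2]  score +0 (running 0)
row 1: [16, 2, 0, 32] -> [0, 16, 2, 32]  score +0 (running 0)
row 2: [16, 0, 32, 8] -> [0, 16, 32, 8]  score +0 (running 0)
row 3: [64, 0, 2, 2] -> [0, 0, 64, 4]  score +4 (running 4)
Board after move:
 0  0  0  2
 0 16  2 32
 0 16 32  8
 0  0 64  4

Answer: 4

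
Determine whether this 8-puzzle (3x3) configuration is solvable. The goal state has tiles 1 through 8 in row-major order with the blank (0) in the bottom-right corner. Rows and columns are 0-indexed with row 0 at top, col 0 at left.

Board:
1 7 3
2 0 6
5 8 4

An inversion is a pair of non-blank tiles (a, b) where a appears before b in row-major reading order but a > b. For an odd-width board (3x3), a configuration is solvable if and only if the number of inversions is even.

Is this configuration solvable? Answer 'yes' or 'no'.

Inversions (pairs i<j in row-major order where tile[i] > tile[j] > 0): 10
10 is even, so the puzzle is solvable.

Answer: yes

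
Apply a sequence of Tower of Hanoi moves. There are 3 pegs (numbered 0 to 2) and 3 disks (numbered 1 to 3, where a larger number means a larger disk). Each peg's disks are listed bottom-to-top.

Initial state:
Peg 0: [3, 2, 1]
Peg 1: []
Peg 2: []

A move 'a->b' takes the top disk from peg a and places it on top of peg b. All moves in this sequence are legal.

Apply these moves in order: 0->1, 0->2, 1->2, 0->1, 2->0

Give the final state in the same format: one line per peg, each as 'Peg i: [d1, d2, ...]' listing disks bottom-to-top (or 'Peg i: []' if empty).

After move 1 (0->1):
Peg 0: [3, 2]
Peg 1: [1]
Peg 2: []

After move 2 (0->2):
Peg 0: [3]
Peg 1: [1]
Peg 2: [2]

After move 3 (1->2):
Peg 0: [3]
Peg 1: []
Peg 2: [2, 1]

After move 4 (0->1):
Peg 0: []
Peg 1: [3]
Peg 2: [2, 1]

After move 5 (2->0):
Peg 0: [1]
Peg 1: [3]
Peg 2: [2]

Answer: Peg 0: [1]
Peg 1: [3]
Peg 2: [2]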